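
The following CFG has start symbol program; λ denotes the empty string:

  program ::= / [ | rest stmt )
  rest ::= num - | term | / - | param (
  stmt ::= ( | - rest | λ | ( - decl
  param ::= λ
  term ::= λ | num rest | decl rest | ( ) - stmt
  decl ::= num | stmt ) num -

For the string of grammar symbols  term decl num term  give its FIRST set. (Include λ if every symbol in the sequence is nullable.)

Add FIRST(term)\{λ} = { (, ), -, num }; term is nullable, continue.
Add FIRST(decl) = { (, ), -, num }; decl is not nullable, stop.

{ (, ), -, num }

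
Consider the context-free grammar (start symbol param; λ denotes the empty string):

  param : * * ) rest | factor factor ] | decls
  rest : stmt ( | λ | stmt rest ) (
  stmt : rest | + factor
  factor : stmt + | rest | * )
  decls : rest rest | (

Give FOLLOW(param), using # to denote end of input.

param is the start symbol, so # ∈ FOLLOW(param).
Union: FOLLOW(param) = { # }.

{ # }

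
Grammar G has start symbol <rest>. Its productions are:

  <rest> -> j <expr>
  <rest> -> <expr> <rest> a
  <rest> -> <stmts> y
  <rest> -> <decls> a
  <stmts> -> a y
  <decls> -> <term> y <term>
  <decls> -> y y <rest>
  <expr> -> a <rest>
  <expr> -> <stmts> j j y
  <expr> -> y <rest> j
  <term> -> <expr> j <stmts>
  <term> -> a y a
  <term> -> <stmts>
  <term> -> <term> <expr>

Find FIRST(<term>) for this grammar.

From <term> -> <expr> j <stmts>: add FIRST(<expr>) = { a, y }.
<term> -> a y a contributes {a}.
From <term> -> <stmts>: add FIRST(<stmts>) = { a }.
From <term> -> <term> <expr>: add FIRST(<term>) = { a, y }.
Union: FIRST(<term>) = { a, y }.

{ a, y }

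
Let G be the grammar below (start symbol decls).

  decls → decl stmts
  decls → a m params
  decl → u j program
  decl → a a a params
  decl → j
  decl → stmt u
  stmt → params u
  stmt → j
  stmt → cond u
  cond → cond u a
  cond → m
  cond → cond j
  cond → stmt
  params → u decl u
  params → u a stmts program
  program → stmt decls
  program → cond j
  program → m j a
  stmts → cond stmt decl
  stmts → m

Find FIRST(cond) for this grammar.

{ j, m, u }

From cond → cond u a: add FIRST(cond) = { j, m, u }.
cond → m contributes {m}.
From cond → cond j: add FIRST(cond) = { j, m, u }.
From cond → stmt: add FIRST(stmt) = { j, m, u }.
Union: FIRST(cond) = { j, m, u }.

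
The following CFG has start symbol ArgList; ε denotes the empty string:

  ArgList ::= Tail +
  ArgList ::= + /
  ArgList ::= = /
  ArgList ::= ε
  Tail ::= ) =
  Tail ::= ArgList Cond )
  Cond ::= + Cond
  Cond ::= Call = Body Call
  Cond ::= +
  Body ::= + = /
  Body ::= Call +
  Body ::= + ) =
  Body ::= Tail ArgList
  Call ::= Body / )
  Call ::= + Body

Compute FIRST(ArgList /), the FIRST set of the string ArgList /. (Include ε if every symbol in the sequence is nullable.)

{ ), +, /, = }

Add FIRST(ArgList)\{ε} = { ), +, = }; ArgList is nullable, continue.
/ is a terminal; add {/} and stop.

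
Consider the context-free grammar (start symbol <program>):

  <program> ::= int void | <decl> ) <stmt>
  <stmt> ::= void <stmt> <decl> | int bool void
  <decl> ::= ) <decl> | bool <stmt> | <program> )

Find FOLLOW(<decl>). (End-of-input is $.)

{ $, ), bool, int }

In <program> ::= <decl> ) <stmt>: add FIRST() <stmt>) = { ) }.
In <stmt> ::= void <stmt> <decl>: <decl> is at the end, add FOLLOW(<stmt>) = { $, ), bool, int }.
In <decl> ::= ) <decl>: <decl> is at the end, add FOLLOW(<decl>) = { $, ), bool, int }.
Union: FOLLOW(<decl>) = { $, ), bool, int }.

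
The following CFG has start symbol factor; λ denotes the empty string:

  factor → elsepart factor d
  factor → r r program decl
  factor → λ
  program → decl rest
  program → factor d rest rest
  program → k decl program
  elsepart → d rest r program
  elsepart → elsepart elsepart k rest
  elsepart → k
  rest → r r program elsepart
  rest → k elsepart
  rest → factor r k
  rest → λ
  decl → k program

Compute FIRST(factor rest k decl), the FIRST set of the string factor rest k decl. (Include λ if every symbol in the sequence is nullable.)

Add FIRST(factor)\{λ} = { d, k, r }; factor is nullable, continue.
Add FIRST(rest)\{λ} = { d, k, r }; rest is nullable, continue.
k is a terminal; add {k} and stop.

{ d, k, r }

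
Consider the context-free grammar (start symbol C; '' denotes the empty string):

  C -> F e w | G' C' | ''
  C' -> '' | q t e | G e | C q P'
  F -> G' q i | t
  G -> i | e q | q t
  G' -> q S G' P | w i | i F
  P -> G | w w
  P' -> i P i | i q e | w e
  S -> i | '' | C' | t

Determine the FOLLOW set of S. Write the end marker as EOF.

{ i, q, w }

In G' -> q S G' P: add FIRST(G' P) = { i, q, w }.
Union: FOLLOW(S) = { i, q, w }.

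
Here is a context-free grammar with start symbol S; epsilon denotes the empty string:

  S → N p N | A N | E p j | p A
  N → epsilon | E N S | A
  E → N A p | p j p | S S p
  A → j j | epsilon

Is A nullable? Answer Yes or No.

Yes

A has an epsilon-production, so A ⇒ epsilon.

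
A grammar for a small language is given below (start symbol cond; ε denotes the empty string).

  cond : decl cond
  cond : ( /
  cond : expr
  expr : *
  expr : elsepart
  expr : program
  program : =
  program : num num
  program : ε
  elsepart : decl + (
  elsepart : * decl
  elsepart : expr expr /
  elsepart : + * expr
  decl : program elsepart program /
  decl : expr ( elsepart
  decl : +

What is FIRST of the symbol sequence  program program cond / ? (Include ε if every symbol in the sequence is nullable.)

{ (, *, +, /, =, num }

Add FIRST(program)\{ε} = { =, num }; program is nullable, continue.
Add FIRST(program)\{ε} = { =, num }; program is nullable, continue.
Add FIRST(cond)\{ε} = { (, *, +, /, =, num }; cond is nullable, continue.
/ is a terminal; add {/} and stop.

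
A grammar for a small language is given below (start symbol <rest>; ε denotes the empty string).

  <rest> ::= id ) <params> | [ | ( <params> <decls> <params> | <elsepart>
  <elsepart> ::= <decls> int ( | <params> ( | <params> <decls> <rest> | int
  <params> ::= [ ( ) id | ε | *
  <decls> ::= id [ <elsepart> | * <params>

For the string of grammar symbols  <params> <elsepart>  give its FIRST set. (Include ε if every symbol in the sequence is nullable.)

{ (, *, [, id, int }

Add FIRST(<params>)\{ε} = { *, [ }; <params> is nullable, continue.
Add FIRST(<elsepart>) = { (, *, [, id, int }; <elsepart> is not nullable, stop.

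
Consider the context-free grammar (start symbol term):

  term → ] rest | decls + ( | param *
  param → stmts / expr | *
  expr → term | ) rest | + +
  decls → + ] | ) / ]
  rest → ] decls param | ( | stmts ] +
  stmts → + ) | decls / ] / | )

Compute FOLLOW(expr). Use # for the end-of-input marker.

In param → stmts / expr: expr is at the end, add FOLLOW(param) = { #, * }.
Union: FOLLOW(expr) = { #, * }.

{ #, * }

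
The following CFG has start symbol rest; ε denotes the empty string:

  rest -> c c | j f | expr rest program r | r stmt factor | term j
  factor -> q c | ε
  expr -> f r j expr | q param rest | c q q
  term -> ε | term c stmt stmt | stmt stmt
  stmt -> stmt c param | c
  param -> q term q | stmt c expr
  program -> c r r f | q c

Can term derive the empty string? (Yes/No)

term has an ε-production, so term ⇒ ε.

Yes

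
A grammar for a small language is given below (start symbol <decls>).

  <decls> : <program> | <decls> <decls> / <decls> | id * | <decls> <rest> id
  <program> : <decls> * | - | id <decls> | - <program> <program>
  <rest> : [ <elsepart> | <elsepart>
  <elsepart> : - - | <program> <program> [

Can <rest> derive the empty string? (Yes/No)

No nonterminal in this grammar is nullable.
No production of <rest> has an RHS whose symbols are all nullable, so <rest> is not nullable.

No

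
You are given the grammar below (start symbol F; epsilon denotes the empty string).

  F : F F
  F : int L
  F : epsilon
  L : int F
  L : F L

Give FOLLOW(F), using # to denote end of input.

F is the start symbol, so # ∈ FOLLOW(F).
In F : F F: add FIRST(F)\{epsilon} = { int }.
  Since F is nullable, also add FOLLOW(F) = { #, int }.
In F : F F: F is at the end, add FOLLOW(F) = { #, int }.
In L : int F: F is at the end, add FOLLOW(L) = { #, int }.
In L : F L: add FIRST(L) = { int }.
Union: FOLLOW(F) = { #, int }.

{ #, int }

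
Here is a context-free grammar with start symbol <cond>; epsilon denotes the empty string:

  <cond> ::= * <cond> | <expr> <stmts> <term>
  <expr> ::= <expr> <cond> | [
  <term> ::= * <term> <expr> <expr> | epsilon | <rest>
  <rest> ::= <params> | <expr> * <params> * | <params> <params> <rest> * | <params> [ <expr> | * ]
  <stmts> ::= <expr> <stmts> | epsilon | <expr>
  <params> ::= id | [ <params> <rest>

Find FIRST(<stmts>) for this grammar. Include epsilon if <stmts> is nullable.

From <stmts> ::= <expr> <stmts>: add FIRST(<expr>) = { [ }.
<stmts> ::= epsilon contributes epsilon.
From <stmts> ::= <expr>: add FIRST(<expr>) = { [ }.
Union: FIRST(<stmts>) = { [, epsilon }.

{ [, epsilon }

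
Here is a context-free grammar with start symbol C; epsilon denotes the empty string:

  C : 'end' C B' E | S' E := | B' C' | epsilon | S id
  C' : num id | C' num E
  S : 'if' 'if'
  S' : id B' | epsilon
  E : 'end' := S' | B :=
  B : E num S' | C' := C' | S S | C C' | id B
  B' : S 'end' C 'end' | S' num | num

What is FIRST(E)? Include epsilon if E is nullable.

E : 'end' := S' contributes {'end'}.
From E : B :=: add FIRST(B) = { 'end', 'if', id, num }.
Union: FIRST(E) = { 'end', 'if', id, num }.

{ 'end', 'if', id, num }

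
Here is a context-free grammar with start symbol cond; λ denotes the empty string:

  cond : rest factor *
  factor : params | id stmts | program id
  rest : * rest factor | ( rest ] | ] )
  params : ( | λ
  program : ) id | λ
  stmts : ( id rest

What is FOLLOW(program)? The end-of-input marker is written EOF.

In factor : program id: add FIRST(id) = { id }.
Union: FOLLOW(program) = { id }.

{ id }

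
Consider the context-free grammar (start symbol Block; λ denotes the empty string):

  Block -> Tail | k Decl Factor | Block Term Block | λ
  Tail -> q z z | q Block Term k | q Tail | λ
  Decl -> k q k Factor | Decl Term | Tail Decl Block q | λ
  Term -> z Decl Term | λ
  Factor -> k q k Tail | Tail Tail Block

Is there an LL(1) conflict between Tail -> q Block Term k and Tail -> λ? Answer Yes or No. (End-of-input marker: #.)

FIRST(q Block Term k) = { q } and FIRST(λ) = { λ }.
The second alternative is nullable and FOLLOW(Tail) = { #, k, q, z } shares q with FIRST of the first — conflict.

Yes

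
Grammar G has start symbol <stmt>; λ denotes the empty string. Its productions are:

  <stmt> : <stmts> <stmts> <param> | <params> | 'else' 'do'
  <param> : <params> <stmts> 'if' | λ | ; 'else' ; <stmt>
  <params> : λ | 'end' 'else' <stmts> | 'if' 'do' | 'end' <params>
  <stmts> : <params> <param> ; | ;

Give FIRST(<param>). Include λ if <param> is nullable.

{ 'end', 'if', ;, λ }

From <param> : <params> <stmts> 'if': <params> nullable, take FIRST(<params>) ∪ FIRST(<stmts>) = { 'end', 'if', ; }.
<param> : λ contributes λ.
<param> : ; 'else' ; <stmt> contributes {;}.
Union: FIRST(<param>) = { 'end', 'if', ;, λ }.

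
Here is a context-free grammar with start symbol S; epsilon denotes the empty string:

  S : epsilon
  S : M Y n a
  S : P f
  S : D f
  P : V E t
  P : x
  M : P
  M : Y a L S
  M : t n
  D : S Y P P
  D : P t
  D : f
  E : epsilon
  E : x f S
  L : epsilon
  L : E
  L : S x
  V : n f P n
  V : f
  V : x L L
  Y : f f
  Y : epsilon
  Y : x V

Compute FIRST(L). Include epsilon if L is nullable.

{ a, f, n, t, x, epsilon }

L : epsilon contributes epsilon.
From L : E: add FIRST(E) = { x, epsilon } (including epsilon since E is nullable).
From L : S x: S nullable, take FIRST(S) ∪ {x} = { a, f, n, t, x }.
Union: FIRST(L) = { a, f, n, t, x, epsilon }.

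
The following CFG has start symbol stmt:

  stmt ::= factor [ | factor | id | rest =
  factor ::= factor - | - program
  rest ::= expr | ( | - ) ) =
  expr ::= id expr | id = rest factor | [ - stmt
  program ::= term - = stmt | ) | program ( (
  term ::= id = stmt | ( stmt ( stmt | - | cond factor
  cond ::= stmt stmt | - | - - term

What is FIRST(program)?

From program ::= term - = stmt: add FIRST(term) = { (, -, [, id }.
program ::= ) contributes {)}.
From program ::= program ( (: add FIRST(program) = { (, ), -, [, id }.
Union: FIRST(program) = { (, ), -, [, id }.

{ (, ), -, [, id }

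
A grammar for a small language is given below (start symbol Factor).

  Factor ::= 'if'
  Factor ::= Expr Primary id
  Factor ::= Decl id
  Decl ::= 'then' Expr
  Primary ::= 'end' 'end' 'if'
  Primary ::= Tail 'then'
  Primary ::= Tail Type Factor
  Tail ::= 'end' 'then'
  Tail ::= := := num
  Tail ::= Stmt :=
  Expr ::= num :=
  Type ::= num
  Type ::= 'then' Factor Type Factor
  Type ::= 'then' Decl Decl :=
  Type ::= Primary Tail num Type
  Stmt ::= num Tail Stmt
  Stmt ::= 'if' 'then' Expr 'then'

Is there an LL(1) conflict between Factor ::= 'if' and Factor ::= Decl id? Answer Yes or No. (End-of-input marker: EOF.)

FIRST('if') = { 'if' } and FIRST(Decl id) = { 'then' }.
The FIRST sets are disjoint and neither alternative is nullable — no conflict.

No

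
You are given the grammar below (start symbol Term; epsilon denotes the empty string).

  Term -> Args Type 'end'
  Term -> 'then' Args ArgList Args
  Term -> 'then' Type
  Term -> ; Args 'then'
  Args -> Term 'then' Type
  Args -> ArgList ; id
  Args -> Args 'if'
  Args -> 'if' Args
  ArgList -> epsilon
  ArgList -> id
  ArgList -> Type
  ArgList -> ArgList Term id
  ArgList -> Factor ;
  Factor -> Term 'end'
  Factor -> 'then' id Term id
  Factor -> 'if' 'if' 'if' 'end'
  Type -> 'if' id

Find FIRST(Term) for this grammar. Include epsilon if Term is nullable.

From Term -> Args Type 'end': add FIRST(Args) = { 'if', 'then', ;, id }.
Term -> 'then' Args ArgList Args contributes {'then'}.
Term -> 'then' Type contributes {'then'}.
Term -> ; Args 'then' contributes {;}.
Union: FIRST(Term) = { 'if', 'then', ;, id }.

{ 'if', 'then', ;, id }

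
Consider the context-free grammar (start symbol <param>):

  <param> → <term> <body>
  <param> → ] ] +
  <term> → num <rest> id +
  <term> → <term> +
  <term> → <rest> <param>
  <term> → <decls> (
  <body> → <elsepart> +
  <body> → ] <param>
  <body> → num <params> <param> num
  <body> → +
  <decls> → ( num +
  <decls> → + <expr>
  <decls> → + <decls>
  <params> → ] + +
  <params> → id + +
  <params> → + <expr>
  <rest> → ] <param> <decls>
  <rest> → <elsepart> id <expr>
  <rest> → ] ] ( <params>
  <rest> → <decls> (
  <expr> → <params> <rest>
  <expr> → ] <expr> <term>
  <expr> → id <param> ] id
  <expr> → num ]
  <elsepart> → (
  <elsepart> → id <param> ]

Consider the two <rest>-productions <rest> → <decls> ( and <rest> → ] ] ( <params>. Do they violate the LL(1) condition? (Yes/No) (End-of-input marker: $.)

FIRST(<decls> () = { (, + } and FIRST(] ] ( <params>) = { ] }.
The FIRST sets are disjoint and neither alternative is nullable — no conflict.

No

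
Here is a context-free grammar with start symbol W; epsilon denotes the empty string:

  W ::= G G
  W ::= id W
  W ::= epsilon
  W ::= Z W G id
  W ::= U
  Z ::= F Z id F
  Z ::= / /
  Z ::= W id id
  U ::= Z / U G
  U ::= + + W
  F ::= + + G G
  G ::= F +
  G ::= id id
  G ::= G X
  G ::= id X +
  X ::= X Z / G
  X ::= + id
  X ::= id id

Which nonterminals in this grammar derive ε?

{ W }

Directly nullable (have an epsilon-production): W.
No other nonterminal has a production whose RHS symbols are all nullable.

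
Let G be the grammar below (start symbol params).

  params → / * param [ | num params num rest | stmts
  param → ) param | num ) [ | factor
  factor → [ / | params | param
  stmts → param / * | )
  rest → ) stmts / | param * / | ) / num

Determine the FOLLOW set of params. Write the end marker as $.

{ $, *, /, [, num }

params is the start symbol, so $ ∈ FOLLOW(params).
In params → num params num rest: add FIRST(num rest) = { num }.
In factor → params: params is at the end, add FOLLOW(factor) = { *, /, [ }.
Union: FOLLOW(params) = { $, *, /, [, num }.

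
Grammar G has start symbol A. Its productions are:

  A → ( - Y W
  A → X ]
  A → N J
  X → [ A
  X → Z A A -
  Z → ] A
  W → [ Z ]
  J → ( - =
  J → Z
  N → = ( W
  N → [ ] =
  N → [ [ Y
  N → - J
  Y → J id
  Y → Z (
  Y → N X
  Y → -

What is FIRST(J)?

{ (, ] }

J → ( - = contributes {(}.
From J → Z: add FIRST(Z) = { ] }.
Union: FIRST(J) = { (, ] }.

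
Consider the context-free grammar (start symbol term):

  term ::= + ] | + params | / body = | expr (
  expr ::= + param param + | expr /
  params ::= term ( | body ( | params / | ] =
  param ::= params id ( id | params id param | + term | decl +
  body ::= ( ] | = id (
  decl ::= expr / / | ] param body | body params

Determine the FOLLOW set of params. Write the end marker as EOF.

{ EOF, (, +, /, =, ], id }

In term ::= + params: params is at the end, add FOLLOW(term) = { EOF, (, +, /, =, ] }.
In params ::= params /: add FIRST(/) = { / }.
In param ::= params id ( id: add FIRST(id ( id) = { id }.
In param ::= params id param: add FIRST(id param) = { id }.
In decl ::= body params: params is at the end, add FOLLOW(decl) = { + }.
Union: FOLLOW(params) = { EOF, (, +, /, =, ], id }.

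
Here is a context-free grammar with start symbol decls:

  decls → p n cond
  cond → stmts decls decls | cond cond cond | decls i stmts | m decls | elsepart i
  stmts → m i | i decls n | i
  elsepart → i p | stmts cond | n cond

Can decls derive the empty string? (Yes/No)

No nonterminal in this grammar is nullable.
No production of decls has an RHS whose symbols are all nullable, so decls is not nullable.

No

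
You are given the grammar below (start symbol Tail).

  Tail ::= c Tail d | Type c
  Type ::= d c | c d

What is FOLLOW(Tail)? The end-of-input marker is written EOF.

{ EOF, d }

Tail is the start symbol, so EOF ∈ FOLLOW(Tail).
In Tail ::= c Tail d: add FIRST(d) = { d }.
Union: FOLLOW(Tail) = { EOF, d }.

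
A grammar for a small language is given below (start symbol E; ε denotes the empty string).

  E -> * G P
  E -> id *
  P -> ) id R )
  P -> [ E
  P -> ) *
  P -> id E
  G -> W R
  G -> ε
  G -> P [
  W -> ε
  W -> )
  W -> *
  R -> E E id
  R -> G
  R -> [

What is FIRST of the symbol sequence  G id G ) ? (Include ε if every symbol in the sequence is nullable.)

{ ), *, [, id }

Add FIRST(G)\{ε} = { ), *, [, id }; G is nullable, continue.
id is a terminal; add {id} and stop.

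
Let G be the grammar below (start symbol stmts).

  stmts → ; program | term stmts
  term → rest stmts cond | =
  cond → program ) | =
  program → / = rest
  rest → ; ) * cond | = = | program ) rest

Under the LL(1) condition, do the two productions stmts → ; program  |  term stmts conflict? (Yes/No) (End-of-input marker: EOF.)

Yes

FIRST(; program) = { ; } and FIRST(term stmts) = { /, ;, = }.
Both contain ;, so the two alternatives are not disjoint — LL(1) conflict.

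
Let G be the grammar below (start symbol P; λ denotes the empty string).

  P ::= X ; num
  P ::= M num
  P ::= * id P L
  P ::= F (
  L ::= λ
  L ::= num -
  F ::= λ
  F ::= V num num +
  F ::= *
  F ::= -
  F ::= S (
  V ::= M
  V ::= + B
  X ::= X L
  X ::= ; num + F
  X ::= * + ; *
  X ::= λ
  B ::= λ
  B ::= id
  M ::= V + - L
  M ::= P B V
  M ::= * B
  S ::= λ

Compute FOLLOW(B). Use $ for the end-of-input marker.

In V ::= + B: B is at the end, add FOLLOW(V) = { +, num }.
In M ::= P B V: add FIRST(V) = { (, *, +, -, ;, num }.
In M ::= * B: B is at the end, add FOLLOW(M) = { +, num }.
Union: FOLLOW(B) = { (, *, +, -, ;, num }.

{ (, *, +, -, ;, num }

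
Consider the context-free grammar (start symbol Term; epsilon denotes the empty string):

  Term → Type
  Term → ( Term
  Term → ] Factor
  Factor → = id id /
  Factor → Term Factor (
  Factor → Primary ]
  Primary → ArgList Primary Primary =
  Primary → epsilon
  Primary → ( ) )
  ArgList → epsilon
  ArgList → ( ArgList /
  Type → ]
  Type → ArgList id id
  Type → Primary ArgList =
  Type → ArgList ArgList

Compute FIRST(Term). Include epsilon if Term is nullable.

{ (, =, ], id, epsilon }

From Term → Type: add FIRST(Type) = { (, =, ], id, epsilon } (including epsilon since Type is nullable).
Term → ( Term contributes {(}.
Term → ] Factor contributes {]}.
Union: FIRST(Term) = { (, =, ], id, epsilon }.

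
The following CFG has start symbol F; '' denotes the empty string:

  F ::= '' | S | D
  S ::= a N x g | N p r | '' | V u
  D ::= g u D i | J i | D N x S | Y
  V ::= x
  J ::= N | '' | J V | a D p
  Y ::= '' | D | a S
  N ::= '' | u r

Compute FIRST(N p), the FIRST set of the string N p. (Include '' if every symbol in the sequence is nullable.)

{ p, u }

Add FIRST(N)\{''} = { u }; N is nullable, continue.
p is a terminal; add {p} and stop.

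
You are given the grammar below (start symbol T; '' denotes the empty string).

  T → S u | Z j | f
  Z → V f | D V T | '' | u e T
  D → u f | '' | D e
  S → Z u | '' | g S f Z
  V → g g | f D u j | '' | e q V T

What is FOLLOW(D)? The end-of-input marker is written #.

In Z → D V T: add FIRST(V T) = { e, f, g, j, u }.
In D → D e: add FIRST(e) = { e }.
In V → f D u j: add FIRST(u j) = { u }.
Union: FOLLOW(D) = { e, f, g, j, u }.

{ e, f, g, j, u }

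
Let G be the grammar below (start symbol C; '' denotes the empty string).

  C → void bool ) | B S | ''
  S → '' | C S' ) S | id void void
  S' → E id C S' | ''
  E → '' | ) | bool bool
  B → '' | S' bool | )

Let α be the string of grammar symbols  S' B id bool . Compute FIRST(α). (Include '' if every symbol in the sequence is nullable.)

{ ), bool, id }

Add FIRST(S')\{''} = { ), bool, id }; S' is nullable, continue.
Add FIRST(B)\{''} = { ), bool, id }; B is nullable, continue.
id is a terminal; add {id} and stop.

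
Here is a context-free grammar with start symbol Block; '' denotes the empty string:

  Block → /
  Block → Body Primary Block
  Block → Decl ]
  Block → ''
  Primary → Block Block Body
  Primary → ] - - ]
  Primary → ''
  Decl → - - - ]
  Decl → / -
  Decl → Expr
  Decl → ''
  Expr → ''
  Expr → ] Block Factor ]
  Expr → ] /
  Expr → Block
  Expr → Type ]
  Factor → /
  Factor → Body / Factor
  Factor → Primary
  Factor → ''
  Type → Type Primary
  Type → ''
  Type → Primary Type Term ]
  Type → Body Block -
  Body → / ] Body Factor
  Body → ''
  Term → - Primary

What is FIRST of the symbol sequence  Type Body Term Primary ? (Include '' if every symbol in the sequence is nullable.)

Add FIRST(Type)\{''} = { -, /, ] }; Type is nullable, continue.
Add FIRST(Body)\{''} = { / }; Body is nullable, continue.
Add FIRST(Term) = { - }; Term is not nullable, stop.

{ -, /, ] }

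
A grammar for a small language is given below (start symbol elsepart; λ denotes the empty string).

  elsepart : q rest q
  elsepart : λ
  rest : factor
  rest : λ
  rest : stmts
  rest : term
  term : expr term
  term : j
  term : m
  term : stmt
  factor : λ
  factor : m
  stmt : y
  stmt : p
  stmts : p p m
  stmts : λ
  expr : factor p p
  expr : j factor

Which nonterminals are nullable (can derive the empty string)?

{ elsepart, factor, rest, stmts }

Directly nullable (have an λ-production): elsepart, rest, factor, stmts.
No other nonterminal has a production whose RHS symbols are all nullable.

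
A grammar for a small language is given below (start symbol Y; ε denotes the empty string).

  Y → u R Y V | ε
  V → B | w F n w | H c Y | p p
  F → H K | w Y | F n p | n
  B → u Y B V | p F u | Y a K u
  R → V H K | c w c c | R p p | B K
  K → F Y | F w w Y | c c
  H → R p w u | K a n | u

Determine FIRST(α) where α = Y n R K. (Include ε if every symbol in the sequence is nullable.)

{ n, u }

Add FIRST(Y)\{ε} = { u }; Y is nullable, continue.
n is a terminal; add {n} and stop.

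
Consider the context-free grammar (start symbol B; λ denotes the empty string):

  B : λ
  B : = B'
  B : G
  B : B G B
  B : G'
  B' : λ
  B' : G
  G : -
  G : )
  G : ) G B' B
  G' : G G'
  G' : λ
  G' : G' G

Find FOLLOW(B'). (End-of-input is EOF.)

In B : = B': B' is at the end, add FOLLOW(B) = { EOF, ), -, = }.
In G : ) G B' B: add FIRST(B)\{λ} = { ), -, = }.
  Since B is nullable, also add FOLLOW(G) = { EOF, ), -, = }.
Union: FOLLOW(B') = { EOF, ), -, = }.

{ EOF, ), -, = }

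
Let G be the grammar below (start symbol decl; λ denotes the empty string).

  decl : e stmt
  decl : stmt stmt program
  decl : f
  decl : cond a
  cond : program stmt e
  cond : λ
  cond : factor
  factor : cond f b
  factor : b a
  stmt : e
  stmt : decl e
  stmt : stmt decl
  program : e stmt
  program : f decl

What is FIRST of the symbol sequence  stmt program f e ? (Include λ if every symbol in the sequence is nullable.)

Add FIRST(stmt) = { a, b, e, f }; stmt is not nullable, stop.

{ a, b, e, f }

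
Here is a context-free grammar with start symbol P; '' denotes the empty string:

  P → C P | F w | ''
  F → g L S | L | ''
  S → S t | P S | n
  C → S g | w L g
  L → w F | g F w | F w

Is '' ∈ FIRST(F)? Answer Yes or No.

F has an ''-production, so F ⇒ ''.

Yes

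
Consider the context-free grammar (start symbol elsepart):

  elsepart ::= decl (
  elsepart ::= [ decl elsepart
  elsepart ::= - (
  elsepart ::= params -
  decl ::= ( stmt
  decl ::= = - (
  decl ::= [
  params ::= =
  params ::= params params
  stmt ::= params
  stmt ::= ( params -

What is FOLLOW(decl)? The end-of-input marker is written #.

In elsepart ::= decl (: add FIRST(() = { ( }.
In elsepart ::= [ decl elsepart: add FIRST(elsepart) = { (, -, =, [ }.
Union: FOLLOW(decl) = { (, -, =, [ }.

{ (, -, =, [ }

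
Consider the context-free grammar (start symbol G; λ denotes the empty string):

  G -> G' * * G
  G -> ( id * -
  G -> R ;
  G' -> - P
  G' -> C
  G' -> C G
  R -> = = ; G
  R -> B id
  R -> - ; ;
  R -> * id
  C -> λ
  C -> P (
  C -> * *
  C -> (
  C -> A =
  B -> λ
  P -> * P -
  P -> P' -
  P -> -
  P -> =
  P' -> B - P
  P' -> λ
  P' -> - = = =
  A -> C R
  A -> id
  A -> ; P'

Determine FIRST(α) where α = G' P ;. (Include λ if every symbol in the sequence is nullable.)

Add FIRST(G')\{λ} = { (, *, -, ;, =, id }; G' is nullable, continue.
Add FIRST(P) = { *, -, = }; P is not nullable, stop.

{ (, *, -, ;, =, id }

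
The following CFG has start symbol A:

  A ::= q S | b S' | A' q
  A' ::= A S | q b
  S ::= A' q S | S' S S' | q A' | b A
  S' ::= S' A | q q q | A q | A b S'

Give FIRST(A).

{ b, q }

A ::= q S contributes {q}.
A ::= b S' contributes {b}.
From A ::= A' q: add FIRST(A') = { b, q }.
Union: FIRST(A) = { b, q }.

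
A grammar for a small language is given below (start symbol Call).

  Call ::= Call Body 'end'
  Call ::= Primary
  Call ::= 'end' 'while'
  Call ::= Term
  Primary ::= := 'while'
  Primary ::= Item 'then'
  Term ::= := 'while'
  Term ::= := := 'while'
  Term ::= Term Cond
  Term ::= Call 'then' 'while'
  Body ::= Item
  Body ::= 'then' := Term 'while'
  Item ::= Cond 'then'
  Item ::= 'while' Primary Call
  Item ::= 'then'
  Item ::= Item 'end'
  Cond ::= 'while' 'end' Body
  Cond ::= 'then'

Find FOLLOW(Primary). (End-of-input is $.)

{ $, 'end', 'then', 'while', := }

In Call ::= Primary: Primary is at the end, add FOLLOW(Call) = { $, 'end', 'then', 'while' }.
In Item ::= 'while' Primary Call: add FIRST(Call) = { 'end', 'then', 'while', := }.
Union: FOLLOW(Primary) = { $, 'end', 'then', 'while', := }.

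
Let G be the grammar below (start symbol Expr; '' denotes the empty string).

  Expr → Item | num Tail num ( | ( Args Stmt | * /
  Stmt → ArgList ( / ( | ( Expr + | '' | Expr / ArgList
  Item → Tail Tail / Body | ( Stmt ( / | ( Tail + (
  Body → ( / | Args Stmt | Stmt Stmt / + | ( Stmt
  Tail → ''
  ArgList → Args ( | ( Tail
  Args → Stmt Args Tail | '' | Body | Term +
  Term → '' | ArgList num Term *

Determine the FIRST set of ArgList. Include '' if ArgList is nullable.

{ (, *, +, /, num }

From ArgList → Args (: Args nullable, take FIRST(Args) ∪ {(} = { (, *, +, /, num }.
ArgList → ( Tail contributes {(}.
Union: FIRST(ArgList) = { (, *, +, /, num }.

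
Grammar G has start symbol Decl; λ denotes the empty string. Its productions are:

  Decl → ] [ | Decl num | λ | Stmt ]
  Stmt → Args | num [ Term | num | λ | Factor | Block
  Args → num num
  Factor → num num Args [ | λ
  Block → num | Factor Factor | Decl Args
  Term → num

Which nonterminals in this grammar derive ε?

Directly nullable (have an λ-production): Decl, Stmt, Factor.
Block → Factor Factor with every symbol nullable, so Block is nullable.
No other nonterminal has a production whose RHS symbols are all nullable.

{ Block, Decl, Factor, Stmt }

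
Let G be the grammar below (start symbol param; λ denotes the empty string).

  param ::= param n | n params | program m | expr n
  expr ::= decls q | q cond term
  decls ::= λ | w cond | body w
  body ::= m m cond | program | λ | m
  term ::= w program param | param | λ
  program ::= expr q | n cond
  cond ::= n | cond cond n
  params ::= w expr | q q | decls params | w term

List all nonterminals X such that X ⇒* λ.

{ body, decls, term }

Directly nullable (have an λ-production): decls, body, term.
No other nonterminal has a production whose RHS symbols are all nullable.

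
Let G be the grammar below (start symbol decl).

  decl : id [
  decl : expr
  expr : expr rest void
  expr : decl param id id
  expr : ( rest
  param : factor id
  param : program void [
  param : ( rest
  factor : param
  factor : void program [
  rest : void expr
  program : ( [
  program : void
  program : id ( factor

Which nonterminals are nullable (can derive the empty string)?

{ } (none)

No nonterminal has an empty production or an RHS whose symbols are all nullable.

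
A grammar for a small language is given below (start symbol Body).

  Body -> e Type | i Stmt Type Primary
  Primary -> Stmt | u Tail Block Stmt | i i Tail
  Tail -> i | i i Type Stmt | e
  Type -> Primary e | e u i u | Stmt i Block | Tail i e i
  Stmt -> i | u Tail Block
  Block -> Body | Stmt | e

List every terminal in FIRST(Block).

{ e, i, u }

From Block -> Body: add FIRST(Body) = { e, i }.
From Block -> Stmt: add FIRST(Stmt) = { i, u }.
Block -> e contributes {e}.
Union: FIRST(Block) = { e, i, u }.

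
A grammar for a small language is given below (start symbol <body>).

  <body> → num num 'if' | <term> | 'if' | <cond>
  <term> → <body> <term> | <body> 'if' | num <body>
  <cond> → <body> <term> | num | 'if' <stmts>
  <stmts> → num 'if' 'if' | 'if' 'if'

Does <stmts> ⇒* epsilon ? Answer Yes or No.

No

No nonterminal in this grammar is nullable.
No production of <stmts> has an RHS whose symbols are all nullable, so <stmts> is not nullable.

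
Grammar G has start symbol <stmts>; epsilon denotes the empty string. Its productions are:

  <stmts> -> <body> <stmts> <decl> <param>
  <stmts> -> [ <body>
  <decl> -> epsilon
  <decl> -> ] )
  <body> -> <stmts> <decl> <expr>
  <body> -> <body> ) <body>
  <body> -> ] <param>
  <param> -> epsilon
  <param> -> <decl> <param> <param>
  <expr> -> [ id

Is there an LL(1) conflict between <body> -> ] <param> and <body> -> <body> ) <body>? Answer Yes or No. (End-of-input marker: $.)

Yes

FIRST(] <param>) = { ] } and FIRST(<body> ) <body>) = { [, ] }.
Both contain ], so the two alternatives are not disjoint — LL(1) conflict.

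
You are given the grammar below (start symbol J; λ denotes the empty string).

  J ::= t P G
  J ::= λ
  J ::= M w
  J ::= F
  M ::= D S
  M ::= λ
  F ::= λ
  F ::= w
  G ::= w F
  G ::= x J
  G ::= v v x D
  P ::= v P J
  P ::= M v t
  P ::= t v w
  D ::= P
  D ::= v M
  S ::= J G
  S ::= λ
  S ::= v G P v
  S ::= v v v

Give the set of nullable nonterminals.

{ F, J, M, S }

Directly nullable (have an λ-production): J, M, F, S.
No other nonterminal has a production whose RHS symbols are all nullable.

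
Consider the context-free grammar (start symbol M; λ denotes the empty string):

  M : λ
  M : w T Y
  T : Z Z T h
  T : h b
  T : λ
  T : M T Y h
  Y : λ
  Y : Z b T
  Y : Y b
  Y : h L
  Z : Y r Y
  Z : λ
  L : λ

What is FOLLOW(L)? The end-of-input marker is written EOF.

{ EOF, b, h, r, w }

In Y : h L: L is at the end, add FOLLOW(Y) = { EOF, b, h, r, w }.
Union: FOLLOW(L) = { EOF, b, h, r, w }.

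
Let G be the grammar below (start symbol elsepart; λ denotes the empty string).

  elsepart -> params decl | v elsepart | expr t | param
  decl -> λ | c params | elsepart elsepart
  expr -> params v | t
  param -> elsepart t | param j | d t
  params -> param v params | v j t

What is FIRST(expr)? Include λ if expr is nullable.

From expr -> params v: add FIRST(params) = { d, t, v }.
expr -> t contributes {t}.
Union: FIRST(expr) = { d, t, v }.

{ d, t, v }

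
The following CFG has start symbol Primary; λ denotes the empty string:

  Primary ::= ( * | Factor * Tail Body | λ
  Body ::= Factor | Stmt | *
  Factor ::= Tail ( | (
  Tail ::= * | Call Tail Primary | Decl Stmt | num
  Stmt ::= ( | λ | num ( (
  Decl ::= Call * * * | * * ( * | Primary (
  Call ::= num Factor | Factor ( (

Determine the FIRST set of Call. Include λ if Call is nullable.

{ (, *, num }

Call ::= num Factor contributes {num}.
From Call ::= Factor ( (: add FIRST(Factor) = { (, *, num }.
Union: FIRST(Call) = { (, *, num }.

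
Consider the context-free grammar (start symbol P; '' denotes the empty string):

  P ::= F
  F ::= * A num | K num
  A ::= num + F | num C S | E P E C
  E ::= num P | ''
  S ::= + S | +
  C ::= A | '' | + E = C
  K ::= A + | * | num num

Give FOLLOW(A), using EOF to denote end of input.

{ +, num }

In F ::= * A num: add FIRST(num) = { num }.
In C ::= A: A is at the end, add FOLLOW(C) = { +, num }.
In K ::= A +: add FIRST(+) = { + }.
Union: FOLLOW(A) = { +, num }.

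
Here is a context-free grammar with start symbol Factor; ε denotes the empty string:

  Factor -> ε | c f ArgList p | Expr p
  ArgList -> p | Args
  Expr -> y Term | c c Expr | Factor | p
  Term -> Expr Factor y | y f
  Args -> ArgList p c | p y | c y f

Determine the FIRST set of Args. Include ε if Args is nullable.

{ c, p }

From Args -> ArgList p c: add FIRST(ArgList) = { c, p }.
Args -> p y contributes {p}.
Args -> c y f contributes {c}.
Union: FIRST(Args) = { c, p }.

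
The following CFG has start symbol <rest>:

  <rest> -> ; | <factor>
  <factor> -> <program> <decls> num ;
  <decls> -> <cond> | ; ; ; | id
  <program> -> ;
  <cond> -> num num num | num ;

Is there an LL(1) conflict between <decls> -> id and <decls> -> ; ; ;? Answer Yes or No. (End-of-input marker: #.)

No

FIRST(id) = { id } and FIRST(; ; ;) = { ; }.
The FIRST sets are disjoint and neither alternative is nullable — no conflict.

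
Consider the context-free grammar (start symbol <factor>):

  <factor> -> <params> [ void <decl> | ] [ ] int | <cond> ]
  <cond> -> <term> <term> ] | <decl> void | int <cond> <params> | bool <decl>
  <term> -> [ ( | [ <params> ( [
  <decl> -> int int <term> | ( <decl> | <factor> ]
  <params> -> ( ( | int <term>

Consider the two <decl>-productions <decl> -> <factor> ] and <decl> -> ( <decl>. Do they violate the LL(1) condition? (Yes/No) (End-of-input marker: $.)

FIRST(<factor> ]) = { (, [, ], bool, int } and FIRST(( <decl>) = { ( }.
Both contain (, so the two alternatives are not disjoint — LL(1) conflict.

Yes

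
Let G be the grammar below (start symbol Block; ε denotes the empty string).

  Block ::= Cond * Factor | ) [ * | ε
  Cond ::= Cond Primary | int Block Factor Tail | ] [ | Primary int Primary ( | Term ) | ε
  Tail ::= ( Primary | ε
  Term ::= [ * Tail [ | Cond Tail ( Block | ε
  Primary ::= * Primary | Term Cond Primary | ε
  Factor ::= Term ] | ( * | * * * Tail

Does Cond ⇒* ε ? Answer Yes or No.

Yes

Cond has an ε-production, so Cond ⇒ ε.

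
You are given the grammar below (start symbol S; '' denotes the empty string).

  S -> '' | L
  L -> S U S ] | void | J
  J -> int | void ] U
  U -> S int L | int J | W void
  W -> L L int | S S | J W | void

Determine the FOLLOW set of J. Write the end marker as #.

{ #, ], int, void }

In L -> J: J is at the end, add FOLLOW(L) = { #, ], int, void }.
In U -> int J: J is at the end, add FOLLOW(U) = { #, ], int, void }.
In W -> J W: add FIRST(W)\{''} = { int, void }.
  Since W is nullable, also add FOLLOW(W) = { void }.
Union: FOLLOW(J) = { #, ], int, void }.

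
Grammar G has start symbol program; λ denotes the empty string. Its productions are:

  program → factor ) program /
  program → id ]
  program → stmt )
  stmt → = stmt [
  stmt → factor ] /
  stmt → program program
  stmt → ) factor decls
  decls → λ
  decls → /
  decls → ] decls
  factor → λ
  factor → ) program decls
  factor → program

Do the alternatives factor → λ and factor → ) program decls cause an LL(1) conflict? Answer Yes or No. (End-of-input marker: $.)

Yes

FIRST(λ) = { λ } and FIRST() program decls) = { ) }.
The first alternative is nullable and FOLLOW(factor) = { ), /, [, ] } shares ) with FIRST of the second — conflict.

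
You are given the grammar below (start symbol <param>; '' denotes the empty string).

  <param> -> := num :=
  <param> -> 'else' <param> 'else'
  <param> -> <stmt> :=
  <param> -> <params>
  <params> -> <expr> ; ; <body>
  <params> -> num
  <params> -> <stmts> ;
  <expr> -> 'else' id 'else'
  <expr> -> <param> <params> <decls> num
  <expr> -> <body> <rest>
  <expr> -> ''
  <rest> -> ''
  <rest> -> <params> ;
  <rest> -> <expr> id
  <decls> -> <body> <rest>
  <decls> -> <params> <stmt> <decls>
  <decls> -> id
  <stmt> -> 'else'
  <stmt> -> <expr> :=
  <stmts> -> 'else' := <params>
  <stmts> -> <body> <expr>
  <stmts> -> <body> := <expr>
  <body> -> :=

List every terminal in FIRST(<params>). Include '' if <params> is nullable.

{ 'else', :=, ;, num }

From <params> -> <expr> ; ; <body>: <expr> nullable, take FIRST(<expr>) ∪ {;} = { 'else', :=, ;, num }.
<params> -> num contributes {num}.
From <params> -> <stmts> ;: add FIRST(<stmts>) = { 'else', := }.
Union: FIRST(<params>) = { 'else', :=, ;, num }.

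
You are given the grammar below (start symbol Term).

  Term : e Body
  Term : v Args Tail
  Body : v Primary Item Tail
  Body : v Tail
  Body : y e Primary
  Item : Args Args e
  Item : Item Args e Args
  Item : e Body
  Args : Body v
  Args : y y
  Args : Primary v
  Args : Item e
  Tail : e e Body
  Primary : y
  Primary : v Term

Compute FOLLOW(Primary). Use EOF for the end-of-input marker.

In Body : v Primary Item Tail: add FIRST(Item Tail) = { e, v, y }.
In Body : y e Primary: Primary is at the end, add FOLLOW(Body) = { EOF, e, v, y }.
In Args : Primary v: add FIRST(v) = { v }.
Union: FOLLOW(Primary) = { EOF, e, v, y }.

{ EOF, e, v, y }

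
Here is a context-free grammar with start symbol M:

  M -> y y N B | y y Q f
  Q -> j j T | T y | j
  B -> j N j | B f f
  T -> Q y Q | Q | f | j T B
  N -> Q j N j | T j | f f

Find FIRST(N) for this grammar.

{ f, j }

From N -> Q j N j: add FIRST(Q) = { f, j }.
From N -> T j: add FIRST(T) = { f, j }.
N -> f f contributes {f}.
Union: FIRST(N) = { f, j }.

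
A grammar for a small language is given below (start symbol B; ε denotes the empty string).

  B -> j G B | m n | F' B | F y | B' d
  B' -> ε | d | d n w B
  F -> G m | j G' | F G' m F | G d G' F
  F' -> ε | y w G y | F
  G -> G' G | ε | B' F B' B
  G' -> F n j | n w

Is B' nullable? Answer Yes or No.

B' has an ε-production, so B' ⇒ ε.

Yes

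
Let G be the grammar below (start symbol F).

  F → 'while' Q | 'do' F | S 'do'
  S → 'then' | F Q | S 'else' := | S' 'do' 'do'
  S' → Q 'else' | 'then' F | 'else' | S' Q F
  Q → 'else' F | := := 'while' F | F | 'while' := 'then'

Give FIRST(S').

{ 'do', 'else', 'then', 'while', := }

From S' → Q 'else': add FIRST(Q) = { 'do', 'else', 'then', 'while', := }.
S' → 'then' F contributes {'then'}.
S' → 'else' contributes {'else'}.
From S' → S' Q F: add FIRST(S') = { 'do', 'else', 'then', 'while', := }.
Union: FIRST(S') = { 'do', 'else', 'then', 'while', := }.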